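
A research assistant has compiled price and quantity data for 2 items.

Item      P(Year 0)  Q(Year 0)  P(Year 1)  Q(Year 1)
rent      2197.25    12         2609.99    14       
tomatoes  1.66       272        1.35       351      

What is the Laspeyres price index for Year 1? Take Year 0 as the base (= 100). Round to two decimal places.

118.15

Laspeyres price index uses base-period quantities as weights.
ΣP(Year 1)·Q(Year 0) = 2609.99×12 + 1.35×272 = 31319.88 + 367.2 = 31687.08
ΣP(Year 0)·Q(Year 0) = 2197.25×12 + 1.66×272 = 26367 + 451.52 = 26818.52
Index = 31687.08 / 26818.52 × 100 = 118.1537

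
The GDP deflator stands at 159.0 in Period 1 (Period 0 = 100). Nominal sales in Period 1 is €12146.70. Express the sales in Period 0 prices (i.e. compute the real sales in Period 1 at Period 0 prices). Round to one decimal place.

7639.4

Real = Nominal ÷ (Index/100) = 12146.70 ÷ (159.0/100)
     = 12146.70 ÷ 1.590 = 7639.4340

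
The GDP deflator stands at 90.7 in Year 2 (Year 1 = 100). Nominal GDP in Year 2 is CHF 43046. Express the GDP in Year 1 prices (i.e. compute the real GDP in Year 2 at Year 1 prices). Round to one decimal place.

47459.8

Real = Nominal ÷ (Index/100) = 43046 ÷ (90.7/100)
     = 43046 ÷ 0.907 = 47459.7574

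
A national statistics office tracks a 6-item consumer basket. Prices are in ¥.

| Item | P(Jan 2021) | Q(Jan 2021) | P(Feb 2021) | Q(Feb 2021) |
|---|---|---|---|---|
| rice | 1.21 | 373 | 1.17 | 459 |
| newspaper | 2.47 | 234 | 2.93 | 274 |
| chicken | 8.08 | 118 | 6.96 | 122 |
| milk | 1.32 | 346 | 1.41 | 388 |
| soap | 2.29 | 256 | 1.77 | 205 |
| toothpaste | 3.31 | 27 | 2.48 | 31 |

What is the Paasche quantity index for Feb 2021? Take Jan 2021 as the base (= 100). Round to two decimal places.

107.61

Paasche quantity index uses current-period prices as weights.
ΣP(Feb 2021)·Q(Feb 2021) = 1.17×459 + 2.93×274 + 6.96×122 + 1.41×388 + 1.77×205 + 2.48×31 = 537.03 + 802.82 + 849.12 + 547.08 + 362.85 + 76.88 = 3175.78
ΣP(Feb 2021)·Q(Jan 2021) = 1.17×373 + 2.93×234 + 6.96×118 + 1.41×346 + 1.77×256 + 2.48×27 = 436.41 + 685.62 + 821.28 + 487.86 + 453.12 + 66.96 = 2951.25
Index = 3175.78 / 2951.25 × 100 = 107.6080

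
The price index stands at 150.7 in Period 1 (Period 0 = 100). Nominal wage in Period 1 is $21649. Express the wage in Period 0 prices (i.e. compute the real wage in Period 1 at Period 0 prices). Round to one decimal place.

14365.6

Real = Nominal ÷ (Index/100) = 21649 ÷ (150.7/100)
     = 21649 ÷ 1.507 = 14365.6271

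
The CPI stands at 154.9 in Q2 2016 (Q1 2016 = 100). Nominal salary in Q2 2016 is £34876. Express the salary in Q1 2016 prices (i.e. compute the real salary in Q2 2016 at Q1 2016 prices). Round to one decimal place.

22515.2

Real = Nominal ÷ (Index/100) = 34876 ÷ (154.9/100)
     = 34876 ÷ 1.549 = 22515.1711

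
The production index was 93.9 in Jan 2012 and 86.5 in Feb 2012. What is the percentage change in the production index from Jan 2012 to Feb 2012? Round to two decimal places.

-7.88%

Change = (86.5 − 93.9) / 93.9 × 100
       = -7.4 / 93.9 × 100 = -7.8807%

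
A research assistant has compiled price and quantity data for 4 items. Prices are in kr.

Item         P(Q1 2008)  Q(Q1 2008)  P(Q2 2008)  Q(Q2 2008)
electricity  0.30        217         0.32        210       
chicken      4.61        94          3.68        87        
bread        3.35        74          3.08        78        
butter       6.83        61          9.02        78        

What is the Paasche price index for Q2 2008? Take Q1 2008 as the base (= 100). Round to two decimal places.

105.81

Paasche price index uses current-period quantities as weights.
ΣP(Q2 2008)·Q(Q2 2008) = 0.32×210 + 3.68×87 + 3.08×78 + 9.02×78 = 67.2 + 320.16 + 240.24 + 703.56 = 1331.16
ΣP(Q1 2008)·Q(Q2 2008) = 0.30×210 + 4.61×87 + 3.35×78 + 6.83×78 = 63 + 401.07 + 261.3 + 532.74 = 1258.11
Index = 1331.16 / 1258.11 × 100 = 105.8063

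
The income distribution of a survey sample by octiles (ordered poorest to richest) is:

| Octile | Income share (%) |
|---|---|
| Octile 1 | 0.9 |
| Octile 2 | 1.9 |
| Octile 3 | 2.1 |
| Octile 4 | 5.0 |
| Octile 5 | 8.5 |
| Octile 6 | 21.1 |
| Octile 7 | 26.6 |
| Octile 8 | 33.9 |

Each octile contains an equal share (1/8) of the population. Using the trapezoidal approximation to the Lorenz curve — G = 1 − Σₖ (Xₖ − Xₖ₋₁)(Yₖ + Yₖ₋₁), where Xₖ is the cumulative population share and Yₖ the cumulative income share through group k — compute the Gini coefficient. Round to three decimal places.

Cumulative income shares Yₖ: 0.0090, 0.0280, 0.0490, 0.0990, 0.1840, 0.3950, 0.6610, 1.0000
Σ (Xₖ−Xₖ₋₁)(Yₖ+Yₖ₋₁) = (1/8)(0.0090+0.0000) + (1/8)(0.0280+0.0090) + (1/8)(0.0490+0.0280) + (1/8)(0.0990+0.0490) + (1/8)(0.1840+0.0990) + (1/8)(0.3950+0.1840) + (1/8)(0.6610+0.3950) + (1/8)(1.0000+0.6610)
  = 0.0011 + 0.0046 + 0.0096 + 0.0185 + 0.0354 + 0.0724 + 0.1320 + 0.2076 = 0.4813
G = 1 − 0.4813 = 0.5188

0.519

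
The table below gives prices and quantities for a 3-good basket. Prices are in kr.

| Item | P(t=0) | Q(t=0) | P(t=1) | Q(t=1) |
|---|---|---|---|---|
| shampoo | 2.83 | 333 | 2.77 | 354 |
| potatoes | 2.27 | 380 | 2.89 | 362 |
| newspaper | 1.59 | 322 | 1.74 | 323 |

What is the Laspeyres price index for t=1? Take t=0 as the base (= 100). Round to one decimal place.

111.4

Laspeyres price index uses base-period quantities as weights.
ΣP(t=1)·Q(t=0) = 2.77×333 + 2.89×380 + 1.74×322 = 922.41 + 1098.2 + 560.28 = 2580.89
ΣP(t=0)·Q(t=0) = 2.83×333 + 2.27×380 + 1.59×322 = 942.39 + 862.6 + 511.98 = 2316.97
Index = 2580.89 / 2316.97 × 100 = 111.3907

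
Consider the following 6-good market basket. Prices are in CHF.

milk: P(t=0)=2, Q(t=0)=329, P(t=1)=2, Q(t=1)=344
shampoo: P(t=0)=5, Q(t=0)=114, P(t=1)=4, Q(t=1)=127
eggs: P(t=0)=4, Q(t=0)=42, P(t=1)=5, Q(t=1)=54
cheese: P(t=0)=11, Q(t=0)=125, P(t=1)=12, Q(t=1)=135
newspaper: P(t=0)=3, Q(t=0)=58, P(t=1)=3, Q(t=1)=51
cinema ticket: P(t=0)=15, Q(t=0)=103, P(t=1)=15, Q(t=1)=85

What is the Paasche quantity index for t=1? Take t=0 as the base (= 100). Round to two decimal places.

Paasche quantity index uses current-period prices as weights.
ΣP(t=1)·Q(t=1) = 2×344 + 4×127 + 5×54 + 12×135 + 3×51 + 15×85 = 688 + 508 + 270 + 1620 + 153 + 1275 = 4514
ΣP(t=1)·Q(t=0) = 2×329 + 4×114 + 5×42 + 12×125 + 3×58 + 15×103 = 658 + 456 + 210 + 1500 + 174 + 1545 = 4543
Index = 4514 / 4543 × 100 = 99.3617

99.36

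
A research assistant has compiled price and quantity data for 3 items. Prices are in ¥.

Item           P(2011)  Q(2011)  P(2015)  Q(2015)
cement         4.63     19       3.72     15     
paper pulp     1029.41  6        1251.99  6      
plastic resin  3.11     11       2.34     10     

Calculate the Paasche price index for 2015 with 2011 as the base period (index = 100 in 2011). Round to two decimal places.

Paasche price index uses current-period quantities as weights.
ΣP(2015)·Q(2015) = 3.72×15 + 1251.99×6 + 2.34×10 = 55.8 + 7511.94 + 23.4 = 7591.14
ΣP(2011)·Q(2015) = 4.63×15 + 1029.41×6 + 3.11×10 = 69.45 + 6176.46 + 31.1 = 6277.01
Index = 7591.14 / 6277.01 × 100 = 120.9356

120.94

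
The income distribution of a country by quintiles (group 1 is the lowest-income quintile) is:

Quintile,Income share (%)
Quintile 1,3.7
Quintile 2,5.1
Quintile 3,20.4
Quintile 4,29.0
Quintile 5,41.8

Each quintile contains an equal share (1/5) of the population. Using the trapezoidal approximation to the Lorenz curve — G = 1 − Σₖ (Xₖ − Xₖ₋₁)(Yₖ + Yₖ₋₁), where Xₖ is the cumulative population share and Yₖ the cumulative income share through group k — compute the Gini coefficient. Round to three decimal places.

Cumulative income shares Yₖ: 0.0370, 0.0880, 0.2920, 0.5820, 1.0000
Σ (Xₖ−Xₖ₋₁)(Yₖ+Yₖ₋₁) = (1/5)(0.0370+0.0000) + (1/5)(0.0880+0.0370) + (1/5)(0.2920+0.0880) + (1/5)(0.5820+0.2920) + (1/5)(1.0000+0.5820)
  = 0.0074 + 0.0250 + 0.0760 + 0.1748 + 0.3164 = 0.5996
G = 1 − 0.5996 = 0.4004

0.400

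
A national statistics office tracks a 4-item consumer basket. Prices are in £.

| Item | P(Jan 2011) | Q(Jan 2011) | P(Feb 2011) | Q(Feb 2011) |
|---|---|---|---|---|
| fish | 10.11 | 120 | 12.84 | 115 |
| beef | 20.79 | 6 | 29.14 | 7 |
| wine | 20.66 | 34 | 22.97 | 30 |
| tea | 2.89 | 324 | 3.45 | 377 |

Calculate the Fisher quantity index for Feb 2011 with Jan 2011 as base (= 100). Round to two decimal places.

101.46

Laspeyres component (base-period weights):
ΣP(Jan 2011)Q(Feb 2011) = 10.11×115 + 20.79×7 + 20.66×30 + 2.89×377 = 1162.65 + 145.53 + 619.8 + 1089.53 = 3017.51
ΣP(Jan 2011)Q(Jan 2011) = 10.11×120 + 20.79×6 + 20.66×34 + 2.89×324 = 1213.2 + 124.74 + 702.44 + 936.36 = 2976.74
L = 3017.51 / 2976.74 × 100 = 101.3696
Paasche component (current-period weights):
ΣP(Feb 2011)Q(Feb 2011) = 12.84×115 + 29.14×7 + 22.97×30 + 3.45×377 = 1476.6 + 203.98 + 689.1 + 1300.65 = 3670.33
ΣP(Feb 2011)Q(Jan 2011) = 12.84×120 + 29.14×6 + 22.97×34 + 3.45×324 = 1540.8 + 174.84 + 780.98 + 1117.8 = 3614.42
P = 3670.33 / 3614.42 × 100 = 101.5469
Fisher = √(L × P) = √(101.3696 × 101.5469) = 101.4582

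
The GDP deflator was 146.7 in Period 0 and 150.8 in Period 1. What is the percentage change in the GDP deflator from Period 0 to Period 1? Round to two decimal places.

2.79%

Change = (150.8 − 146.7) / 146.7 × 100
       = 4.1 / 146.7 × 100 = 2.7948%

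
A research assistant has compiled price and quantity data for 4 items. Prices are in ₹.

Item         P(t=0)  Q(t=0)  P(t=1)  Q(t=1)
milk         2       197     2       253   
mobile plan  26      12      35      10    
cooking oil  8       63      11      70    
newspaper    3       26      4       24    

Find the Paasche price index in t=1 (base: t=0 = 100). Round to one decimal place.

123.2

Paasche price index uses current-period quantities as weights.
ΣP(t=1)·Q(t=1) = 2×253 + 35×10 + 11×70 + 4×24 = 506 + 350 + 770 + 96 = 1722
ΣP(t=0)·Q(t=1) = 2×253 + 26×10 + 8×70 + 3×24 = 506 + 260 + 560 + 72 = 1398
Index = 1722 / 1398 × 100 = 123.1760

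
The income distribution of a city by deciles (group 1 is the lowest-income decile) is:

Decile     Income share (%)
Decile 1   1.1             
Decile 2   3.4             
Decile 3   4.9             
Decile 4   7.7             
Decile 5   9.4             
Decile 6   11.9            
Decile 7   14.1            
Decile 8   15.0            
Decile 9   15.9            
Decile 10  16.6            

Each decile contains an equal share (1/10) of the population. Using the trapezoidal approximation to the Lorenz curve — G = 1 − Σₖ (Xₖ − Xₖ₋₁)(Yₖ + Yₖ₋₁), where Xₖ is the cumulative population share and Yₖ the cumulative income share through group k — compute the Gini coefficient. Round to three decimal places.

Cumulative income shares Yₖ: 0.0110, 0.0450, 0.0940, 0.1710, 0.2650, 0.3840, 0.5250, 0.6750, 0.8340, 1.0000
Σ (Xₖ−Xₖ₋₁)(Yₖ+Yₖ₋₁) = (1/10)(0.0110+0.0000) + (1/10)(0.0450+0.0110) + (1/10)(0.0940+0.0450) + (1/10)(0.1710+0.0940) + (1/10)(0.2650+0.1710) + (1/10)(0.3840+0.2650) + (1/10)(0.5250+0.3840) + (1/10)(0.6750+0.5250) + (1/10)(0.8340+0.6750) + (1/10)(1.0000+0.8340)
  = 0.0011 + 0.0056 + 0.0139 + 0.0265 + 0.0436 + 0.0649 + 0.0909 + 0.1200 + 0.1509 + 0.1834 = 0.7008
G = 1 − 0.7008 = 0.2992

0.299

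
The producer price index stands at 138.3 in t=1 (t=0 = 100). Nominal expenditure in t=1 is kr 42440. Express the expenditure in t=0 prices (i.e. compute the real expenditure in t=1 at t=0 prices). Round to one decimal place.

Real = Nominal ÷ (Index/100) = 42440 ÷ (138.3/100)
     = 42440 ÷ 1.383 = 30686.9125

30686.9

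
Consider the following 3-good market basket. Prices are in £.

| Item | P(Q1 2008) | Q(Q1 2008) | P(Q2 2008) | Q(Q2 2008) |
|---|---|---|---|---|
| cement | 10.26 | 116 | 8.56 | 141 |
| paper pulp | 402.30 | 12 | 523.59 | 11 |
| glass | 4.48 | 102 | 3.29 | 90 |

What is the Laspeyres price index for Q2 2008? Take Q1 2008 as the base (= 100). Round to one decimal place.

117.6

Laspeyres price index uses base-period quantities as weights.
ΣP(Q2 2008)·Q(Q1 2008) = 8.56×116 + 523.59×12 + 3.29×102 = 992.96 + 6283.08 + 335.58 = 7611.62
ΣP(Q1 2008)·Q(Q1 2008) = 10.26×116 + 402.30×12 + 4.48×102 = 1190.16 + 4827.6 + 456.96 = 6474.72
Index = 7611.62 / 6474.72 × 100 = 117.5591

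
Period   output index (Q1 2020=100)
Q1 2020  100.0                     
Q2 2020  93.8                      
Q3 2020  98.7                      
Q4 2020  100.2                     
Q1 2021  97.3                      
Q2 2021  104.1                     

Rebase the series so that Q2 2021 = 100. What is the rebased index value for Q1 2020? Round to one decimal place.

96.1

Rebased(Q1 2020) = 100.0 / 104.1 × 100 = 96.0615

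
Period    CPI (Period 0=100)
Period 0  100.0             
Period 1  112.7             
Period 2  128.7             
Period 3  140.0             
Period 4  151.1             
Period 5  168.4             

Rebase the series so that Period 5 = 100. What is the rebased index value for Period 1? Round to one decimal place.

66.9

Rebased(Period 1) = 112.7 / 168.4 × 100 = 66.9240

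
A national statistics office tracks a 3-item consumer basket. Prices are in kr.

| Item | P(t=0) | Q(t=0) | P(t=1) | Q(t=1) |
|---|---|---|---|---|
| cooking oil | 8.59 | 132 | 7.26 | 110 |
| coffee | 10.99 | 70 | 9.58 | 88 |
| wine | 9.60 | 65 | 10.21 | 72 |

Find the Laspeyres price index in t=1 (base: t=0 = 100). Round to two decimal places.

90.72

Laspeyres price index uses base-period quantities as weights.
ΣP(t=1)·Q(t=0) = 7.26×132 + 9.58×70 + 10.21×65 = 958.32 + 670.6 + 663.65 = 2292.57
ΣP(t=0)·Q(t=0) = 8.59×132 + 10.99×70 + 9.60×65 = 1133.88 + 769.3 + 624 = 2527.18
Index = 2292.57 / 2527.18 × 100 = 90.7165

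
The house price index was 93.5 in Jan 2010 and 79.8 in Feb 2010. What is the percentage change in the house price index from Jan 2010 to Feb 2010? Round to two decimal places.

Change = (79.8 − 93.5) / 93.5 × 100
       = -13.7 / 93.5 × 100 = -14.6524%

-14.65%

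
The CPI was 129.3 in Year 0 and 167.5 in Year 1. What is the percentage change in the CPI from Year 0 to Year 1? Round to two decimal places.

29.54%

Change = (167.5 − 129.3) / 129.3 × 100
       = 38.2 / 129.3 × 100 = 29.5437%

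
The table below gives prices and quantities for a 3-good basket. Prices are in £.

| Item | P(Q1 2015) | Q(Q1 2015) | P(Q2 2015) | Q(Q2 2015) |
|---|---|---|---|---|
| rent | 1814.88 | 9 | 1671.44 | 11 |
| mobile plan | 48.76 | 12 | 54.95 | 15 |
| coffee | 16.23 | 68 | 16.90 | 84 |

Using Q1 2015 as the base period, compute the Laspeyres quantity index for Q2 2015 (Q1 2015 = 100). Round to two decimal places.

Laspeyres quantity index uses base-period prices as weights.
ΣP(Q1 2015)·Q(Q2 2015) = 1814.88×11 + 48.76×15 + 16.23×84 = 19963.68 + 731.4 + 1363.32 = 22058.4
ΣP(Q1 2015)·Q(Q1 2015) = 1814.88×9 + 48.76×12 + 16.23×68 = 16333.92 + 585.12 + 1103.64 = 18022.68
Index = 22058.4 / 18022.68 × 100 = 122.3925

122.39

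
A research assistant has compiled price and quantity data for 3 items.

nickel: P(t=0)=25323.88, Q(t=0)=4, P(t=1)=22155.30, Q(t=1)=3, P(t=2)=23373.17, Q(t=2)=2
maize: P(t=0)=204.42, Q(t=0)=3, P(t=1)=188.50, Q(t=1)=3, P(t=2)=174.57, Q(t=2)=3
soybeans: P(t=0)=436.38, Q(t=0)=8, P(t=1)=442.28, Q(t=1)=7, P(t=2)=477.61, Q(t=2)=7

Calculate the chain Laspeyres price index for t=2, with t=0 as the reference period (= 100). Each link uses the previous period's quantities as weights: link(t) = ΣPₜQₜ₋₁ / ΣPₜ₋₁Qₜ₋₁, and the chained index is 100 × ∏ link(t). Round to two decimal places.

92.82

Link t=0→t=1:
ΣP(t=1)Q(t=0) = 22155.30×4 + 188.50×3 + 442.28×8 = 88621.2 + 565.5 + 3538.24 = 92724.94
ΣP(t=0)Q(t=0) = 25323.88×4 + 204.42×3 + 436.38×8 = 101295.52 + 613.26 + 3491.04 = 105399.82
link = 92724.94/105399.82 = 0.879745
Link t=1→t=2:
ΣP(t=2)Q(t=1) = 23373.17×3 + 174.57×3 + 477.61×7 = 70119.51 + 523.71 + 3343.27 = 73986.49
ΣP(t=1)Q(t=1) = 22155.30×3 + 188.50×3 + 442.28×7 = 66465.9 + 565.5 + 3095.96 = 70127.36
link = 73986.49/70127.36 = 1.055030
Chained index = 100 × 0.879745 × 1.055030 = 92.8157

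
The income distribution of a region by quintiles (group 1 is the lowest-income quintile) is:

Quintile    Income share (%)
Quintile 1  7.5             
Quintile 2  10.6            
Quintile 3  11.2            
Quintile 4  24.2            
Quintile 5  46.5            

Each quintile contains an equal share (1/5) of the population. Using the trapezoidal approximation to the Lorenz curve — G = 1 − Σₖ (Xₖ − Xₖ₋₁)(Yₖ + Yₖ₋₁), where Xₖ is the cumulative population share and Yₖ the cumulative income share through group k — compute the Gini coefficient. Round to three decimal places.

0.366

Cumulative income shares Yₖ: 0.0750, 0.1810, 0.2930, 0.5350, 1.0000
Σ (Xₖ−Xₖ₋₁)(Yₖ+Yₖ₋₁) = (1/5)(0.0750+0.0000) + (1/5)(0.1810+0.0750) + (1/5)(0.2930+0.1810) + (1/5)(0.5350+0.2930) + (1/5)(1.0000+0.5350)
  = 0.0150 + 0.0512 + 0.0948 + 0.1656 + 0.3070 = 0.6336
G = 1 − 0.6336 = 0.3664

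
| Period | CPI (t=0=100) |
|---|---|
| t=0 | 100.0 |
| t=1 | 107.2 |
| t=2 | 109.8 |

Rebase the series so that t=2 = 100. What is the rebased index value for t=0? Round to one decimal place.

91.1

Rebased(t=0) = 100.0 / 109.8 × 100 = 91.0747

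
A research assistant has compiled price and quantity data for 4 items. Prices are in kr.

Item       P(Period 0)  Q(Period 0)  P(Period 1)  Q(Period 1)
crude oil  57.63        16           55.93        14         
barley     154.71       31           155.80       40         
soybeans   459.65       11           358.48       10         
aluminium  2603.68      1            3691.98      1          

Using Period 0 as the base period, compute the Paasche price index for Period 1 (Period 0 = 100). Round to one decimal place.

Paasche price index uses current-period quantities as weights.
ΣP(Period 1)·Q(Period 1) = 55.93×14 + 155.80×40 + 358.48×10 + 3691.98×1 = 783.02 + 6232 + 3584.8 + 3691.98 = 14291.8
ΣP(Period 0)·Q(Period 1) = 57.63×14 + 154.71×40 + 459.65×10 + 2603.68×1 = 806.82 + 6188.4 + 4596.5 + 2603.68 = 14195.4
Index = 14291.8 / 14195.4 × 100 = 100.6791

100.7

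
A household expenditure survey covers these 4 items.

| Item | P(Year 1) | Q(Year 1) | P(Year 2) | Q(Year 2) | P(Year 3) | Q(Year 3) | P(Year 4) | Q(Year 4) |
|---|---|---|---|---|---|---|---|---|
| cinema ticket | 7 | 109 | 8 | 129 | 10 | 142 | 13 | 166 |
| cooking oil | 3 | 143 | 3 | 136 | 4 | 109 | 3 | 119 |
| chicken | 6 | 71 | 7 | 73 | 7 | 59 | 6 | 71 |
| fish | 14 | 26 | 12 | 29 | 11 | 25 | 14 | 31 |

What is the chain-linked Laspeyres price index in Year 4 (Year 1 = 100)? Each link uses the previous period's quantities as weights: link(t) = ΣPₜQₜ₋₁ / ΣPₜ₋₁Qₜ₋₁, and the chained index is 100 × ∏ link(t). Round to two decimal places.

139.51

Link Year 1→Year 2:
ΣP(Year 2)Q(Year 1) = 8×109 + 3×143 + 7×71 + 12×26 = 872 + 429 + 497 + 312 = 2110
ΣP(Year 1)Q(Year 1) = 7×109 + 3×143 + 6×71 + 14×26 = 763 + 429 + 426 + 364 = 1982
link = 2110/1982 = 1.064581
Link Year 2→Year 3:
ΣP(Year 3)Q(Year 2) = 10×129 + 4×136 + 7×73 + 11×29 = 1290 + 544 + 511 + 319 = 2664
ΣP(Year 2)Q(Year 2) = 8×129 + 3×136 + 7×73 + 12×29 = 1032 + 408 + 511 + 348 = 2299
link = 2664/2299 = 1.158765
Link Year 3→Year 4:
ΣP(Year 4)Q(Year 3) = 13×142 + 3×109 + 6×59 + 14×25 = 1846 + 327 + 354 + 350 = 2877
ΣP(Year 3)Q(Year 3) = 10×142 + 4×109 + 7×59 + 11×25 = 1420 + 436 + 413 + 275 = 2544
link = 2877/2544 = 1.130896
Chained index = 100 × 1.064581 × 1.158765 × 1.130896 = 139.5073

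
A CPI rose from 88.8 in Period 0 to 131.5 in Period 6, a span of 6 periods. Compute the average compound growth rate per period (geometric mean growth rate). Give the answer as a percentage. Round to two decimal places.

Growth factor = (131.5/88.8)^(1/6) = (1.480856)^(1/6) = 1.067625
Growth rate = 1.067625 − 1 = 0.067625 = 6.7625%

6.76%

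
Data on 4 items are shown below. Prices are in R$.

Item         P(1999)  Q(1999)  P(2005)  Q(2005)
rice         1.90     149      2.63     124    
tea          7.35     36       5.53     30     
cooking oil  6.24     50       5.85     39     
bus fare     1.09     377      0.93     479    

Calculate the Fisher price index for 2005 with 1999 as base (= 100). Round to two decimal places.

96.27

Laspeyres component (base-period weights):
ΣP(2005)Q(1999) = 2.63×149 + 5.53×36 + 5.85×50 + 0.93×377 = 391.87 + 199.08 + 292.5 + 350.61 = 1234.06
ΣP(1999)Q(1999) = 1.90×149 + 7.35×36 + 6.24×50 + 1.09×377 = 283.1 + 264.6 + 312 + 410.93 = 1270.63
L = 1234.06 / 1270.63 × 100 = 97.1219
Paasche component (current-period weights):
ΣP(2005)Q(2005) = 2.63×124 + 5.53×30 + 5.85×39 + 0.93×479 = 326.12 + 165.9 + 228.15 + 445.47 = 1165.64
ΣP(1999)Q(2005) = 1.90×124 + 7.35×30 + 6.24×39 + 1.09×479 = 235.6 + 220.5 + 243.36 + 522.11 = 1221.57
P = 1165.64 / 1221.57 × 100 = 95.4215
Fisher = √(L × P) = √(97.1219 × 95.4215) = 96.2679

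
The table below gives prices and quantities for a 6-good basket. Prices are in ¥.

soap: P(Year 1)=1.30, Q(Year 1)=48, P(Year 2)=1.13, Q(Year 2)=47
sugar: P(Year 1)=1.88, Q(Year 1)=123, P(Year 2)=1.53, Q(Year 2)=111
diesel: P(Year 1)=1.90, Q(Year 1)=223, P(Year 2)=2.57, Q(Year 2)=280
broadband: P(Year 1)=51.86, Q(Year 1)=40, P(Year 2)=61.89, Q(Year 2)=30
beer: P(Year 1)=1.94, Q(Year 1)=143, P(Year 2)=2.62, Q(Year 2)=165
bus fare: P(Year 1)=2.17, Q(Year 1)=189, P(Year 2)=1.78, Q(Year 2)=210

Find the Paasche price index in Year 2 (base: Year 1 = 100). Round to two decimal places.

Paasche price index uses current-period quantities as weights.
ΣP(Year 2)·Q(Year 2) = 1.13×47 + 1.53×111 + 2.57×280 + 61.89×30 + 2.62×165 + 1.78×210 = 53.11 + 169.83 + 719.6 + 1856.7 + 432.3 + 373.8 = 3605.34
ΣP(Year 1)·Q(Year 2) = 1.30×47 + 1.88×111 + 1.90×280 + 51.86×30 + 1.94×165 + 2.17×210 = 61.1 + 208.68 + 532 + 1555.8 + 320.1 + 455.7 = 3133.38
Index = 3605.34 / 3133.38 × 100 = 115.0623

115.06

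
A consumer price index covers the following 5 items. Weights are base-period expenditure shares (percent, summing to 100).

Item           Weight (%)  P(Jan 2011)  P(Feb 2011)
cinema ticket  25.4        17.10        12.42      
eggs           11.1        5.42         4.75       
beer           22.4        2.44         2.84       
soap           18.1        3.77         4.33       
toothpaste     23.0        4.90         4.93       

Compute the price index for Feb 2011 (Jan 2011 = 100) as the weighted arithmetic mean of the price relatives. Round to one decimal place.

cinema ticket: 25.4 × (12.42/17.10) = 25.4 × 0.726316 = 18.4484
eggs: 11.1 × (4.75/5.42) = 11.1 × 0.876384 = 9.7279
beer: 22.4 × (2.84/2.44) = 22.4 × 1.163934 = 26.0721
soap: 18.1 × (4.33/3.77) = 18.1 × 1.148541 = 20.7886
toothpaste: 23.0 × (4.93/4.90) = 23.0 × 1.006122 = 23.1408
Index = Σ wᵢ·(p₁ᵢ/p₀ᵢ) = 18.4484 + 9.7279 + 26.0721 + 20.7886 + 23.1408 = 98.1778

98.2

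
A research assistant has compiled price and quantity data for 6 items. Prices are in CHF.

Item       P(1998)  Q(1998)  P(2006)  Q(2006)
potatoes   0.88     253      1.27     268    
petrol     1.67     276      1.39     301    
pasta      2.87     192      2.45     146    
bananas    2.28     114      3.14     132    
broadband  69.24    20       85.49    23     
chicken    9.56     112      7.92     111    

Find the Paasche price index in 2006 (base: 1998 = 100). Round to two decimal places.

Paasche price index uses current-period quantities as weights.
ΣP(2006)·Q(2006) = 1.27×268 + 1.39×301 + 2.45×146 + 3.14×132 + 85.49×23 + 7.92×111 = 340.36 + 418.39 + 357.7 + 414.48 + 1966.27 + 879.12 = 4376.32
ΣP(1998)·Q(2006) = 0.88×268 + 1.67×301 + 2.87×146 + 2.28×132 + 69.24×23 + 9.56×111 = 235.84 + 502.67 + 419.02 + 300.96 + 1592.52 + 1061.16 = 4112.17
Index = 4376.32 / 4112.17 × 100 = 106.4236

106.42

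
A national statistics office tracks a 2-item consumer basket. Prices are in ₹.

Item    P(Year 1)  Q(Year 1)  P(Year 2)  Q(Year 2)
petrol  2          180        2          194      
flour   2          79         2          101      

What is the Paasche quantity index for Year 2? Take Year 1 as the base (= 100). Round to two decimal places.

Paasche quantity index uses current-period prices as weights.
ΣP(Year 2)·Q(Year 2) = 2×194 + 2×101 = 388 + 202 = 590
ΣP(Year 2)·Q(Year 1) = 2×180 + 2×79 = 360 + 158 = 518
Index = 590 / 518 × 100 = 113.8996

113.90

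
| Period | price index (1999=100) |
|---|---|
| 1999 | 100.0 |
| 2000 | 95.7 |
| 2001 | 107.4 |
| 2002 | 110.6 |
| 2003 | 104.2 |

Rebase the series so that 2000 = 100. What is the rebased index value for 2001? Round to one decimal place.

112.2

Rebased(2001) = 107.4 / 95.7 × 100 = 112.2257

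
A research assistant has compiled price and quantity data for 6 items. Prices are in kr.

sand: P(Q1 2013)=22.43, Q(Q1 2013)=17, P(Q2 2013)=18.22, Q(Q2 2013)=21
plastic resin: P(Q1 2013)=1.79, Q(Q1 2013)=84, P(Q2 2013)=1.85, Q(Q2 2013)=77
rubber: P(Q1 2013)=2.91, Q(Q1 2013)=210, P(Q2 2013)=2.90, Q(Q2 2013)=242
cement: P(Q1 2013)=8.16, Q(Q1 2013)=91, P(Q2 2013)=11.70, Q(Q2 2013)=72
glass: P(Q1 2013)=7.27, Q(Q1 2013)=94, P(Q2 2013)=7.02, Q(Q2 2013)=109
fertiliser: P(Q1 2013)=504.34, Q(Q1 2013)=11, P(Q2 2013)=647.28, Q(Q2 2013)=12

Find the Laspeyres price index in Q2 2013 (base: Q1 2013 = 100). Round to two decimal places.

Laspeyres price index uses base-period quantities as weights.
ΣP(Q2 2013)·Q(Q1 2013) = 18.22×17 + 1.85×84 + 2.90×210 + 11.70×91 + 7.02×94 + 647.28×11 = 309.74 + 155.4 + 609 + 1064.7 + 659.88 + 7120.08 = 9918.8
ΣP(Q1 2013)·Q(Q1 2013) = 22.43×17 + 1.79×84 + 2.91×210 + 8.16×91 + 7.27×94 + 504.34×11 = 381.31 + 150.36 + 611.1 + 742.56 + 683.38 + 5547.74 = 8116.45
Index = 9918.8 / 8116.45 × 100 = 122.2061

122.21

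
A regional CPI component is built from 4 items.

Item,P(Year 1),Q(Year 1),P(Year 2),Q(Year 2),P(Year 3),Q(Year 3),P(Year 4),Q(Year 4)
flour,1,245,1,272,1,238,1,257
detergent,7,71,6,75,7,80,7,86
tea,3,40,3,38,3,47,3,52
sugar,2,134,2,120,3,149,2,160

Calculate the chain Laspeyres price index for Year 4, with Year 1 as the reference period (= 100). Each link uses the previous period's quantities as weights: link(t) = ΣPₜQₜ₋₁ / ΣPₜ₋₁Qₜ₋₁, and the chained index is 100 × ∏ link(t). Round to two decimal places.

98.80

Link Year 1→Year 2:
ΣP(Year 2)Q(Year 1) = 1×245 + 6×71 + 3×40 + 2×134 = 245 + 426 + 120 + 268 = 1059
ΣP(Year 1)Q(Year 1) = 1×245 + 7×71 + 3×40 + 2×134 = 245 + 497 + 120 + 268 = 1130
link = 1059/1130 = 0.937168
Link Year 2→Year 3:
ΣP(Year 3)Q(Year 2) = 1×272 + 7×75 + 3×38 + 3×120 = 272 + 525 + 114 + 360 = 1271
ΣP(Year 2)Q(Year 2) = 1×272 + 6×75 + 3×38 + 2×120 = 272 + 450 + 114 + 240 = 1076
link = 1271/1076 = 1.181227
Link Year 3→Year 4:
ΣP(Year 4)Q(Year 3) = 1×238 + 7×80 + 3×47 + 2×149 = 238 + 560 + 141 + 298 = 1237
ΣP(Year 3)Q(Year 3) = 1×238 + 7×80 + 3×47 + 3×149 = 238 + 560 + 141 + 447 = 1386
link = 1237/1386 = 0.892496
Chained index = 100 × 0.937168 × 1.181227 × 0.892496 = 98.8001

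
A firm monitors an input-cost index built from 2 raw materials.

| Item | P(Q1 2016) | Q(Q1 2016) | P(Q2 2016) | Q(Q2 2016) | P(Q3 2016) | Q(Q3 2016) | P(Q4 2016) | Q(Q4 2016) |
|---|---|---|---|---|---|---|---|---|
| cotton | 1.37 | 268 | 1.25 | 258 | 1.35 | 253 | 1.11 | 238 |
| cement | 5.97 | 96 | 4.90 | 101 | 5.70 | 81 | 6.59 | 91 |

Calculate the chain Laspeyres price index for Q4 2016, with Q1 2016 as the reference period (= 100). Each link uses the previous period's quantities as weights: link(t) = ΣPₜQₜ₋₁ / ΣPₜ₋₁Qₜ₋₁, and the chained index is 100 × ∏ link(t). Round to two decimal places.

Link Q1 2016→Q2 2016:
ΣP(Q2 2016)Q(Q1 2016) = 1.25×268 + 4.90×96 = 335 + 470.4 = 805.4
ΣP(Q1 2016)Q(Q1 2016) = 1.37×268 + 5.97×96 = 367.16 + 573.12 = 940.28
link = 805.4/940.28 = 0.856553
Link Q2 2016→Q3 2016:
ΣP(Q3 2016)Q(Q2 2016) = 1.35×258 + 5.70×101 = 348.3 + 575.7 = 924
ΣP(Q2 2016)Q(Q2 2016) = 1.25×258 + 4.90×101 = 322.5 + 494.9 = 817.4
link = 924/817.4 = 1.130414
Link Q3 2016→Q4 2016:
ΣP(Q4 2016)Q(Q3 2016) = 1.11×253 + 6.59×81 = 280.83 + 533.79 = 814.62
ΣP(Q3 2016)Q(Q3 2016) = 1.35×253 + 5.70×81 = 341.55 + 461.7 = 803.25
link = 814.62/803.25 = 1.014155
Chained index = 100 × 0.856553 × 1.130414 × 1.014155 = 98.1965

98.20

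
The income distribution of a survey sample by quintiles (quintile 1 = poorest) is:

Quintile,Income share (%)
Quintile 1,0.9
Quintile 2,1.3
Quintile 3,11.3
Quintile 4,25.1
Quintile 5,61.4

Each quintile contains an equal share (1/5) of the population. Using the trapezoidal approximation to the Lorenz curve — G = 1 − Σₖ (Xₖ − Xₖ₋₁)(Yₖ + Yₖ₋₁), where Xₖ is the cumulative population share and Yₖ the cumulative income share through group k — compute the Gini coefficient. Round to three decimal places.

0.579

Cumulative income shares Yₖ: 0.0090, 0.0220, 0.1350, 0.3860, 1.0000
Σ (Xₖ−Xₖ₋₁)(Yₖ+Yₖ₋₁) = (1/5)(0.0090+0.0000) + (1/5)(0.0220+0.0090) + (1/5)(0.1350+0.0220) + (1/5)(0.3860+0.1350) + (1/5)(1.0000+0.3860)
  = 0.0018 + 0.0062 + 0.0314 + 0.1042 + 0.2772 = 0.4208
G = 1 − 0.4208 = 0.5792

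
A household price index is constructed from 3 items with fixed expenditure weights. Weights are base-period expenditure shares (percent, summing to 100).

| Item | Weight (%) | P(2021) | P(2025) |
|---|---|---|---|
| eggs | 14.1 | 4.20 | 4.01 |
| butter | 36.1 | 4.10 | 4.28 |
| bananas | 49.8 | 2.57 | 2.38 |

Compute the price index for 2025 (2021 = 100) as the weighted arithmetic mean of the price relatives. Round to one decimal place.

eggs: 14.1 × (4.01/4.20) = 14.1 × 0.954762 = 13.4621
butter: 36.1 × (4.28/4.10) = 36.1 × 1.043902 = 37.6849
bananas: 49.8 × (2.38/2.57) = 49.8 × 0.926070 = 46.1183
Index = Σ wᵢ·(p₁ᵢ/p₀ᵢ) = 13.4621 + 37.6849 + 46.1183 = 97.2653

97.3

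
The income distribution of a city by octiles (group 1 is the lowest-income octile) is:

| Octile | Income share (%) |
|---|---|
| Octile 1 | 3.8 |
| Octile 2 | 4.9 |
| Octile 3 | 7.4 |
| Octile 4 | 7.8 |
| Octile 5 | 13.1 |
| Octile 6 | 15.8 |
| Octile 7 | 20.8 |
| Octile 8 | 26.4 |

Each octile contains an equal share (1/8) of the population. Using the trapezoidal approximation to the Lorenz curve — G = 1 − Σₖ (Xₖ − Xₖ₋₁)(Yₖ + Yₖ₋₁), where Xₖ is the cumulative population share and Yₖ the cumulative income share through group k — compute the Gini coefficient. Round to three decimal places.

Cumulative income shares Yₖ: 0.0380, 0.0870, 0.1610, 0.2390, 0.3700, 0.5280, 0.7360, 1.0000
Σ (Xₖ−Xₖ₋₁)(Yₖ+Yₖ₋₁) = (1/8)(0.0380+0.0000) + (1/8)(0.0870+0.0380) + (1/8)(0.1610+0.0870) + (1/8)(0.2390+0.1610) + (1/8)(0.3700+0.2390) + (1/8)(0.5280+0.3700) + (1/8)(0.7360+0.5280) + (1/8)(1.0000+0.7360)
  = 0.0047 + 0.0156 + 0.0310 + 0.0500 + 0.0761 + 0.1123 + 0.1580 + 0.2170 = 0.6647
G = 1 − 0.6647 = 0.3353

0.335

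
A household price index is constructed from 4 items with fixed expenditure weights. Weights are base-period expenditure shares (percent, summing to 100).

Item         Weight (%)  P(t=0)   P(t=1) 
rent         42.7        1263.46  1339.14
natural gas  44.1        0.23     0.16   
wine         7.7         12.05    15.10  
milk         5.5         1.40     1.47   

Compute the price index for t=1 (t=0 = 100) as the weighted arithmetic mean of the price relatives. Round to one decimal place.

rent: 42.7 × (1339.14/1263.46) = 42.7 × 1.059899 = 45.2577
natural gas: 44.1 × (0.16/0.23) = 44.1 × 0.695652 = 30.6783
wine: 7.7 × (15.10/12.05) = 7.7 × 1.253112 = 9.6490
milk: 5.5 × (1.47/1.40) = 5.5 × 1.050000 = 5.7750
Index = Σ wᵢ·(p₁ᵢ/p₀ᵢ) = 45.2577 + 30.6783 + 9.6490 + 5.7750 = 91.3599

91.4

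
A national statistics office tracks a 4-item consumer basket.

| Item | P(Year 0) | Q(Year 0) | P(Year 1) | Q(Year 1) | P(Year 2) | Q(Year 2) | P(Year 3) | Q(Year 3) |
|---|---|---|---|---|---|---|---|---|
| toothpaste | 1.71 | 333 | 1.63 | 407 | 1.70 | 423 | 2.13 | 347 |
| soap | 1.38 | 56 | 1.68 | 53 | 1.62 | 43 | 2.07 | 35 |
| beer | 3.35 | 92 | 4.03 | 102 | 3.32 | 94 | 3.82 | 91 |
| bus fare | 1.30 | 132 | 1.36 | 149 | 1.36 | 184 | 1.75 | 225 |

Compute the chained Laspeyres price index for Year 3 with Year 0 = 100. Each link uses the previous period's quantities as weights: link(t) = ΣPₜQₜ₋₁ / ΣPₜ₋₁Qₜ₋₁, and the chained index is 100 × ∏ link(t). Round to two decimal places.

Link Year 0→Year 1:
ΣP(Year 1)Q(Year 0) = 1.63×333 + 1.68×56 + 4.03×92 + 1.36×132 = 542.79 + 94.08 + 370.76 + 179.52 = 1187.15
ΣP(Year 0)Q(Year 0) = 1.71×333 + 1.38×56 + 3.35×92 + 1.30×132 = 569.43 + 77.28 + 308.2 + 171.6 = 1126.51
link = 1187.15/1126.51 = 1.053830
Link Year 1→Year 2:
ΣP(Year 2)Q(Year 1) = 1.70×407 + 1.62×53 + 3.32×102 + 1.36×149 = 691.9 + 85.86 + 338.64 + 202.64 = 1319.04
ΣP(Year 1)Q(Year 1) = 1.63×407 + 1.68×53 + 4.03×102 + 1.36×149 = 663.41 + 89.04 + 411.06 + 202.64 = 1366.15
link = 1319.04/1366.15 = 0.965516
Link Year 2→Year 3:
ΣP(Year 3)Q(Year 2) = 2.13×423 + 2.07×43 + 3.82×94 + 1.75×184 = 900.99 + 89.01 + 359.08 + 322 = 1671.08
ΣP(Year 2)Q(Year 2) = 1.70×423 + 1.62×43 + 3.32×94 + 1.36×184 = 719.1 + 69.66 + 312.08 + 250.24 = 1351.08
link = 1671.08/1351.08 = 1.236848
Chained index = 100 × 1.053830 × 0.965516 × 1.236848 = 125.8480

125.85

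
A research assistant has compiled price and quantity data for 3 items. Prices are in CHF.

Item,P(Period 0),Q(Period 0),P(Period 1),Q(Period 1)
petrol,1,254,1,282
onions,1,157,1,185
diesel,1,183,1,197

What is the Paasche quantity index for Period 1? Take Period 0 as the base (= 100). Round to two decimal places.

111.78

Paasche quantity index uses current-period prices as weights.
ΣP(Period 1)·Q(Period 1) = 1×282 + 1×185 + 1×197 = 282 + 185 + 197 = 664
ΣP(Period 1)·Q(Period 0) = 1×254 + 1×157 + 1×183 = 254 + 157 + 183 = 594
Index = 664 / 594 × 100 = 111.7845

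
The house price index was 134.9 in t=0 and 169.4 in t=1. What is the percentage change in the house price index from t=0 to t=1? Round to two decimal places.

Change = (169.4 − 134.9) / 134.9 × 100
       = 34.5 / 134.9 × 100 = 25.5745%

25.57%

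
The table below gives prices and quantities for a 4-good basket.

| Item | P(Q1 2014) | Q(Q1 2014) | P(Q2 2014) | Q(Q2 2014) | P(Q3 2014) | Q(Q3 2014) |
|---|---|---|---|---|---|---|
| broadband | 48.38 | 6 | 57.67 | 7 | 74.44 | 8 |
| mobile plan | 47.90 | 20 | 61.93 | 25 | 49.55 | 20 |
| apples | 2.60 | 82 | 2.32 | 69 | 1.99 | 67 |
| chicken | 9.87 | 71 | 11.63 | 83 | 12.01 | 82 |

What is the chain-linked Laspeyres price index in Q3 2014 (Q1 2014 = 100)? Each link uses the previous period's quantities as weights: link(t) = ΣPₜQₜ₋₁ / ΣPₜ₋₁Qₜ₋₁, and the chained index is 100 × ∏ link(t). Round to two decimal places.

Link Q1 2014→Q2 2014:
ΣP(Q2 2014)Q(Q1 2014) = 57.67×6 + 61.93×20 + 2.32×82 + 11.63×71 = 346.02 + 1238.6 + 190.24 + 825.73 = 2600.59
ΣP(Q1 2014)Q(Q1 2014) = 48.38×6 + 47.90×20 + 2.60×82 + 9.87×71 = 290.28 + 958 + 213.2 + 700.77 = 2162.25
link = 2600.59/2162.25 = 1.202724
Link Q2 2014→Q3 2014:
ΣP(Q3 2014)Q(Q2 2014) = 74.44×7 + 49.55×25 + 1.99×69 + 12.01×83 = 521.08 + 1238.75 + 137.31 + 996.83 = 2893.97
ΣP(Q2 2014)Q(Q2 2014) = 57.67×7 + 61.93×25 + 2.32×69 + 11.63×83 = 403.69 + 1548.25 + 160.08 + 965.29 = 3077.31
link = 2893.97/3077.31 = 0.940422
Chained index = 100 × 1.202724 × 0.940422 = 113.1068

113.11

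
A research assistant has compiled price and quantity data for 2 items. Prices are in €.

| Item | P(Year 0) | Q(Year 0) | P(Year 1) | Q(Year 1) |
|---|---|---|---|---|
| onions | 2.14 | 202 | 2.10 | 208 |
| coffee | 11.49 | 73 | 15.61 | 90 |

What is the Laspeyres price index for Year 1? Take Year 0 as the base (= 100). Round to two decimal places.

Laspeyres price index uses base-period quantities as weights.
ΣP(Year 1)·Q(Year 0) = 2.10×202 + 15.61×73 = 424.2 + 1139.53 = 1563.73
ΣP(Year 0)·Q(Year 0) = 2.14×202 + 11.49×73 = 432.28 + 838.77 = 1271.05
Index = 1563.73 / 1271.05 × 100 = 123.0266

123.03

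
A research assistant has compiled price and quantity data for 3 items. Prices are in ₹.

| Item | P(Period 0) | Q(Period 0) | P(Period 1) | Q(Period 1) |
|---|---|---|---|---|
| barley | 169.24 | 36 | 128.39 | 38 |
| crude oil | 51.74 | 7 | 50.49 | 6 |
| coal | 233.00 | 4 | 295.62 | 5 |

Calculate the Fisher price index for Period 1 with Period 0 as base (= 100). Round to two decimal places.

Laspeyres component (base-period weights):
ΣP(Period 1)Q(Period 0) = 128.39×36 + 50.49×7 + 295.62×4 = 4622.04 + 353.43 + 1182.48 = 6157.95
ΣP(Period 0)Q(Period 0) = 169.24×36 + 51.74×7 + 233.00×4 = 6092.64 + 362.18 + 932 = 7386.82
L = 6157.95 / 7386.82 × 100 = 83.3640
Paasche component (current-period weights):
ΣP(Period 1)Q(Period 1) = 128.39×38 + 50.49×6 + 295.62×5 = 4878.82 + 302.94 + 1478.1 = 6659.86
ΣP(Period 0)Q(Period 1) = 169.24×38 + 51.74×6 + 233.00×5 = 6431.12 + 310.44 + 1165 = 7906.56
P = 6659.86 / 7906.56 × 100 = 84.2321
Fisher = √(L × P) = √(83.3640 × 84.2321) = 83.7969

83.80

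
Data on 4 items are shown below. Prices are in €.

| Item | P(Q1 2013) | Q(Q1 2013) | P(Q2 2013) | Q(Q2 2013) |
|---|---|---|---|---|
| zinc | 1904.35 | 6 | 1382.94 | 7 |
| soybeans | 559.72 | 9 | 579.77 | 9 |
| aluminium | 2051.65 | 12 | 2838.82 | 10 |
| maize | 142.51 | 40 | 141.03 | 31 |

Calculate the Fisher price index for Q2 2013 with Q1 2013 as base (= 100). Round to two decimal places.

Laspeyres component (base-period weights):
ΣP(Q2 2013)Q(Q1 2013) = 1382.94×6 + 579.77×9 + 2838.82×12 + 141.03×40 = 8297.64 + 5217.93 + 34065.84 + 5641.2 = 53222.61
ΣP(Q1 2013)Q(Q1 2013) = 1904.35×6 + 559.72×9 + 2051.65×12 + 142.51×40 = 11426.1 + 5037.48 + 24619.8 + 5700.4 = 46783.78
L = 53222.61 / 46783.78 × 100 = 113.7630
Paasche component (current-period weights):
ΣP(Q2 2013)Q(Q2 2013) = 1382.94×7 + 579.77×9 + 2838.82×10 + 141.03×31 = 9680.58 + 5217.93 + 28388.2 + 4371.93 = 47658.64
ΣP(Q1 2013)Q(Q2 2013) = 1904.35×7 + 559.72×9 + 2051.65×10 + 142.51×31 = 13330.45 + 5037.48 + 20516.5 + 4417.81 = 43302.24
P = 47658.64 / 43302.24 × 100 = 110.0604
Fisher = √(L × P) = √(113.7630 × 110.0604) = 111.8964

111.90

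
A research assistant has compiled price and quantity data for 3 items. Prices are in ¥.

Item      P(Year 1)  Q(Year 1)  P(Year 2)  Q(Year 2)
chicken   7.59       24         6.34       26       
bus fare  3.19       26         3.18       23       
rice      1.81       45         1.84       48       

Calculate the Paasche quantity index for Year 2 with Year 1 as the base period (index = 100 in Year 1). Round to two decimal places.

Paasche quantity index uses current-period prices as weights.
ΣP(Year 2)·Q(Year 2) = 6.34×26 + 3.18×23 + 1.84×48 = 164.84 + 73.14 + 88.32 = 326.3
ΣP(Year 2)·Q(Year 1) = 6.34×24 + 3.18×26 + 1.84×45 = 152.16 + 82.68 + 82.8 = 317.64
Index = 326.3 / 317.64 × 100 = 102.7264

102.73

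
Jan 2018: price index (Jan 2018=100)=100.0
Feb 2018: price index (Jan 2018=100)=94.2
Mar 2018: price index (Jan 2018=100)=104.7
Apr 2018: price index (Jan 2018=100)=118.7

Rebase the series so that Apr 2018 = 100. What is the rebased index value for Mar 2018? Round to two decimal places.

Rebased(Mar 2018) = 104.7 / 118.7 × 100 = 88.2056

88.21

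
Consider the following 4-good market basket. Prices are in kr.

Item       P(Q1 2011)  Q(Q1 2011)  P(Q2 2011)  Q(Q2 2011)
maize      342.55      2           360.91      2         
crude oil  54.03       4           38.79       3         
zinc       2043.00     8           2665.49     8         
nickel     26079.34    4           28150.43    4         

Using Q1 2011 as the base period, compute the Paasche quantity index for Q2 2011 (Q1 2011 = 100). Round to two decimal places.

99.97

Paasche quantity index uses current-period prices as weights.
ΣP(Q2 2011)·Q(Q2 2011) = 360.91×2 + 38.79×3 + 2665.49×8 + 28150.43×4 = 721.82 + 116.37 + 21323.92 + 112601.72 = 134763.83
ΣP(Q2 2011)·Q(Q1 2011) = 360.91×2 + 38.79×4 + 2665.49×8 + 28150.43×4 = 721.82 + 155.16 + 21323.92 + 112601.72 = 134802.62
Index = 134763.83 / 134802.62 × 100 = 99.9712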